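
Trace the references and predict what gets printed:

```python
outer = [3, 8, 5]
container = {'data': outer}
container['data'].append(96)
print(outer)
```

Key concept: dict holds reference to list.
Step by step:
`outer = [3, 8, 5]` → outer = [3, 8, 5]
`container = {'data': outer}` → container = {'data': [3, 8, 5]}
`container['data'].append(96)` → outer = [3, 8, 5, 96]; container = {'data': [3, 8, 5, 96]}
`print(outer)` → prints [3, 8, 5, 96]

Answer: [3, 8, 5, 96]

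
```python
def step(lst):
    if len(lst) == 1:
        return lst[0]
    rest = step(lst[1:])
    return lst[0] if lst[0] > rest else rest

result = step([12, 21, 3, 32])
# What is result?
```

Recursive max over [12, 21, 3, 32] = 32

Answer: 32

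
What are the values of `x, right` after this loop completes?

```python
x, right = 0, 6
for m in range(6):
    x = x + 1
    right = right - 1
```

x goes 0→6, right goes 6→0
`x, right` takes the values: (0, 6) → (1, 6) → (1, 5) → (2, 5) → (2, 4) → (3, 4) → (3, 3) → (4, 3) → (4, 2) → (5, 2) → (5, 1) → (6, 1) → (6, 0)

Answer: 6, 0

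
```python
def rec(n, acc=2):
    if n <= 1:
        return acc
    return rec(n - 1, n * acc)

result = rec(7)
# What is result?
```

Accumulator trace (n, acc): (7, 2) -> (6, 14) -> (5, 84) -> (4, 420) -> (3, 1680) -> (2, 5040) -> (1, 10080) -> return 10080

Answer: 10080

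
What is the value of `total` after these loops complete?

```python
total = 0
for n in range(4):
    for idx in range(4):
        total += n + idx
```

Sum of all n+idx for n,idx in 4x4
`total` takes the values: 0 → 1 → 3 → 6 → 7 → 9 → 12 → 16 → 18 → 21 → 25 → 30 → 33 → 37 → 42 → 48

Answer: 48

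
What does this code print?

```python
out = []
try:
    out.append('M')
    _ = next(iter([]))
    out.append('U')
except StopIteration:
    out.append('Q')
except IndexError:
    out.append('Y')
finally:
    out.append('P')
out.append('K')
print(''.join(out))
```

Execution trace: 'M' (try body) → 'Q' (except StopIteration) → 'P' (finally) → 'K' (after the try/except). Output: MQPK

Answer: MQPK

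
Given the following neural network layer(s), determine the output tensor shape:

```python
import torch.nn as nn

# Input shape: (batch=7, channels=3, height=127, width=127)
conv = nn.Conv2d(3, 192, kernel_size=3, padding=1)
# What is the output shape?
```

Input: (7, 3, 127, 127) -> Output: (7, 192, 127, 127)

Answer: (7, 192, 127, 127)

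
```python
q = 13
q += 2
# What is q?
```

Trace:
`q = 13` → q = 13
`q += 2` → q = 15
So q = 15

Answer: 15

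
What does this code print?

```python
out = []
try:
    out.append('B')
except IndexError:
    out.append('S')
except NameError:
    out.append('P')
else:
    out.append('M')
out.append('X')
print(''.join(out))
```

Execution trace: 'B' (try body, no exception) → 'M' (else) → 'X' (after the try/except). Output: BMX

Answer: BMX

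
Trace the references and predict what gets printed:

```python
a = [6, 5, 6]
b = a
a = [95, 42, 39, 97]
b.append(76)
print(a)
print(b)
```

Key concept: rebinding vs mutation: a is rebound to a new list, b still points at the original.
Step by step:
`a = [6, 5, 6]` → a = [6, 5, 6]
`b = a` → b = [6, 5, 6] (same object as a)
`a = [95, 42, 39, 97]` → a = [95, 42, 39, 97]
`b.append(76)` → b = [6, 5, 6, 76]
`print(a)` → prints [95, 42, 39, 97]
`print(b)` → prints [6, 5, 6, 76]

Answer:
[95, 42, 39, 97]
[6, 5, 6, 76]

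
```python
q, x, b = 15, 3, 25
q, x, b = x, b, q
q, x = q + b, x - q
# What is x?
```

Trace:
`q, x, b = 15, 3, 25` → q = 15; x = 3; b = 25
`q, x, b = x, b, q` → q = 3; x = 25; b = 15
`q, x = q + b, x - q` → q = 18; x = 22
So x = 22

Answer: 22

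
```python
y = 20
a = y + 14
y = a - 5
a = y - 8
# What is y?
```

Trace:
`y = 20` → y = 20
`a = y + 14` → a = 34
`y = a - 5` → y = 29
`a = y - 8` → a = 21
So y = 29

Answer: 29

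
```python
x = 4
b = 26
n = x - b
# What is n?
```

Trace:
`x = 4` → x = 4
`b = 26` → b = 26
`n = x - b` → n = -22
So n = -22

Answer: -22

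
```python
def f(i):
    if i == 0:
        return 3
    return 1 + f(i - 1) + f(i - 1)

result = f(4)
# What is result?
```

f(i) = 1 + 2·f(i-1), f(0)=3. Closed form: (3+1)·2^4 - 1 = 63.

Answer: 63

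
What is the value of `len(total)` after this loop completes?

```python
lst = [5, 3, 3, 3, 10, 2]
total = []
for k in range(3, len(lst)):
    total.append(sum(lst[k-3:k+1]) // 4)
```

Number of 4-element averages
`total` takes the values: [] → [3] → [3, 4] → [3, 4, 4]
So `len(total)` = 3

Answer: 3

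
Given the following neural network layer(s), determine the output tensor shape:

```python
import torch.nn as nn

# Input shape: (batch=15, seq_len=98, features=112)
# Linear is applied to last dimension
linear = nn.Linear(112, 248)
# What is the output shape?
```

Input: (15, 98, 112) -> Output: (15, 98, 248)

Answer: (15, 98, 248)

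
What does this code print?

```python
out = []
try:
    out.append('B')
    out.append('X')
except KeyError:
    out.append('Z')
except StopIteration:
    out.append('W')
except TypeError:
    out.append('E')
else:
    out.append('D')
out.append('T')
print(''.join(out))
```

Execution trace: 'B' (try body) → 'X' (try body, no exception) → 'D' (else) → 'T' (after the try/except). Output: BXDT

Answer: BXDT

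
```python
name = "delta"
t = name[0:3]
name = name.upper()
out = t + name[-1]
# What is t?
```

Trace:
`name = "delta"` → name = 'delta'
`t = name[0:3]` → t = 'del'
`name = name.upper()` → name = 'DELTA'
`out = t + name[-1]` → out = 'delA'
So t = 'del'

Answer: 'del'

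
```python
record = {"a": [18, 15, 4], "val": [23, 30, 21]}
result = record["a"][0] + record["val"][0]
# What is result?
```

Trace:
`record = {"a": [18, 15, 4], "val": [23, 30, 21]}` → record = {'a': [18, 15, 4], 'val': [23, 30, 21]}
`result = record["a"][0] + record["val"][0]` → result = 41
So result = 41

Answer: 41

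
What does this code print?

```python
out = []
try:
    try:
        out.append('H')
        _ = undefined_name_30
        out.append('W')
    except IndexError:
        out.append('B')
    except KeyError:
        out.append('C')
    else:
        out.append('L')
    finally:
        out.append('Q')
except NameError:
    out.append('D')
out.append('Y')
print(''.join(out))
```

Execution trace: 'H' (inner try body) → 'Q' (inner finally) → 'D' (outer except NameError) → 'Y' (after the try/except). Output: HQDY

Answer: HQDY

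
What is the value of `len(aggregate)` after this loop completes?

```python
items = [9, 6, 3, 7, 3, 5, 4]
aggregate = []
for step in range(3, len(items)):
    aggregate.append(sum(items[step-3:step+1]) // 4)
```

Number of 4-element averages
`aggregate` takes the values: [] → [6] → [6, 4] → [6, 4, 4] → [6, 4, 4, 4]
So `len(aggregate)` = 4

Answer: 4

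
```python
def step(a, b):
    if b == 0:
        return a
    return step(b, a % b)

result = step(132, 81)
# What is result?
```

step(132, 81) -> step(81, 51) -> step(51, 30) -> step(30, 21) -> step(21, 9) -> step(9, 3) -> step(3, 0) -> 3

Answer: 3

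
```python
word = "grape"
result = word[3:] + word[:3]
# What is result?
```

Trace:
`word = "grape"` → word = 'grape'
`result = word[3:] + word[:3]` → result = 'pegra'
So result = 'pegra'

Answer: 'pegra'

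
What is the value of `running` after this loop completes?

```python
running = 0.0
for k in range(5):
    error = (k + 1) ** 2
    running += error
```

Sum of squared losses 1² + 2² + ... + 5²
`running` takes the values: 0.0 → 1.0 → 5.0 → 14.0 → 30.0 → 55.0

Answer: 55.0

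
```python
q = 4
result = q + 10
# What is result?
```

Trace:
`q = 4` → q = 4
`result = q + 10` → result = 14
So result = 14

Answer: 14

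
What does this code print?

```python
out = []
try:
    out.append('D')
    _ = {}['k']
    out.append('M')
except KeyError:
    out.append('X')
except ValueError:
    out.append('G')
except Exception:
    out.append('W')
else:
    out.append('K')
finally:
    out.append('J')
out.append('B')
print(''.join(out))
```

Execution trace: 'D' (try body) → 'X' (except KeyError) → 'J' (finally) → 'B' (after the try/except). Output: DXJB

Answer: DXJB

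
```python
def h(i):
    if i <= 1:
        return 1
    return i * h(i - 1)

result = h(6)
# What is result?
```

h(6) = 6 * 5 * 4 * 3 * 2 * 1 = 720

Answer: 720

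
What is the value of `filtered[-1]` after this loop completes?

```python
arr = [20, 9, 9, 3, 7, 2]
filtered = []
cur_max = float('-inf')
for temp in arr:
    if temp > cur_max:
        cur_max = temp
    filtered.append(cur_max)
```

Running max ends at 20
`filtered` takes the values: [] → [20] → [20, 20] → [20, 20, 20] → [20, 20, 20, 20] → [20, 20, 20, 20, 20] → [20, 20, 20, 20, 20, 20]
So `filtered[-1]` = 20

Answer: 20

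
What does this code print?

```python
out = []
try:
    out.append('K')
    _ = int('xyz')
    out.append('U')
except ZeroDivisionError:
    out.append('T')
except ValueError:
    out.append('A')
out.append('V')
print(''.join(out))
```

Execution trace: 'K' (try body) → 'A' (except ValueError) → 'V' (after the try/except). Output: KAV

Answer: KAV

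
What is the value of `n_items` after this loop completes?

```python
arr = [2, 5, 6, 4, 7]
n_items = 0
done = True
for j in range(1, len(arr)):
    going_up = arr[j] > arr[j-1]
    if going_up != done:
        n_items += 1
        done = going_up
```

Count direction changes in [2, 5, 6, 4, 7]
`n_items` takes the values: 0 → 1 → 2

Answer: 2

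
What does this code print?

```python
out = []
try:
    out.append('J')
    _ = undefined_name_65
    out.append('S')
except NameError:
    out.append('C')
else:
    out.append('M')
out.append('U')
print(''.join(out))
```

Execution trace: 'J' (try body) → 'C' (except NameError) → 'U' (after the try/except). Output: JCU

Answer: JCU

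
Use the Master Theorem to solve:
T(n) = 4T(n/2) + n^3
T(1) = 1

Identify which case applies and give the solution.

a=4, b=2, f(n)=n^3. log_2(4) = 2. Since c=3 > 2 and the regularity condition holds (4(n/2)^3 = (4/2^3)n^3 with 4/2^3 < 1), Case 3 applies: T(n) = Θ(f(n)) = O(n^3).

Answer: O(n^3) - Case 3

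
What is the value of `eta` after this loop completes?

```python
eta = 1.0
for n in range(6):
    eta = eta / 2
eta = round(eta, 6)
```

Halving LR 6 times: 1 / 2^6
`eta` takes the values: 1.0 → 0.5 → 0.25 → 0.125 → 0.0625 → 0.03125 → 0.015625

Answer: 0.015625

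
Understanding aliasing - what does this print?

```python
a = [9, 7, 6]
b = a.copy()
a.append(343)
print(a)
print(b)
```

Key concept: list.copy() creates independent copy.
Step by step:
`a = [9, 7, 6]` → a = [9, 7, 6]
`b = a.copy()` → b = [9, 7, 6]
`a.append(343)` → a = [9, 7, 6, 343]
`print(a)` → prints [9, 7, 6, 343]
`print(b)` → prints [9, 7, 6]

Answer:
[9, 7, 6, 343]
[9, 7, 6]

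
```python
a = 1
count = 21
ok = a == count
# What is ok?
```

Trace:
`a = 1` → a = 1
`count = 21` → count = 21
`ok = a == count` → ok = False
So ok = False

Answer: False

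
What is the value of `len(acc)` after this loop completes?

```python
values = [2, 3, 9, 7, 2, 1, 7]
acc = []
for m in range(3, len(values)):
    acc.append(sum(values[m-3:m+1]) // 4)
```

Number of 4-element averages
`acc` takes the values: [] → [5] → [5, 5] → [5, 5, 4] → [5, 5, 4, 4]
So `len(acc)` = 4

Answer: 4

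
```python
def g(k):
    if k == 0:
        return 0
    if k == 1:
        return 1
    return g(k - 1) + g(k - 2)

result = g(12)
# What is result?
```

Build up from base cases: g(0)=0, g(1)=1, g(2)=1, g(3)=2, g(4)=3, g(5)=5, g(6)=8, ..., g(12)=144

Answer: 144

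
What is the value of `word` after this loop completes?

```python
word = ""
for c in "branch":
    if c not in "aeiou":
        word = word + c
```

Remove vowels from 'branch'
`word` takes the values: "" → "b" → "br" → "brn" → "brnc" → "brnch"

Answer: "brnch"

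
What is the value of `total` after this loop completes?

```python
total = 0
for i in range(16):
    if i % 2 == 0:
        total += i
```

Sum of even numbers 0 to 15
`total` takes the values: 0 → 2 → 6 → 12 → 20 → 30 → 42 → 56

Answer: 56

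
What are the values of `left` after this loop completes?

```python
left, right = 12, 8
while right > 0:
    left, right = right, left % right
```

GCD of 12 and 8
`left` takes the values: 12 → 8 → 4

Answer: 4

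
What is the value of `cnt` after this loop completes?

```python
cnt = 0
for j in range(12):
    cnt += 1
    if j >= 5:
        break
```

Loop breaks when j reaches 5, cnt is 6
`cnt` takes the values: 0 → 1 → 2 → 3 → 4 → 5 → 6

Answer: 6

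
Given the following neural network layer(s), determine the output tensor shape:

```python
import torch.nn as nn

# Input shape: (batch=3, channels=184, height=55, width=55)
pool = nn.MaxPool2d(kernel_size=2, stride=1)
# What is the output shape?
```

Input: (3, 184, 55, 55) -> Output: (3, 184, 54, 54)

Answer: (3, 184, 54, 54)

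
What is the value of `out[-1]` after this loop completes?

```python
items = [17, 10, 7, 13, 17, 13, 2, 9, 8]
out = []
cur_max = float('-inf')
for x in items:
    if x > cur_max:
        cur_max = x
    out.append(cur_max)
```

Running max ends at 17
`out` takes the values: [] → [17] → [17, 17] → [17, 17, 17] → [17, 17, 17, 17] → [17, 17, 17, 17, 17] → [17, 17, 17, 17, 17, 17] → [17, 17, 17, 17, 17, 17, 17] → [17, 17, 17, 17, 17, 17, 17, 17] → [17, 17, 17, 17, 17, 17, 17, 17, 17]
So `out[-1]` = 17

Answer: 17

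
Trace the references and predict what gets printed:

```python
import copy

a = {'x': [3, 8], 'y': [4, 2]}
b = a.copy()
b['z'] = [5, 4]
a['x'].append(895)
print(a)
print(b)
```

Key concept: shallow copy of dict with mutable values.
Step by step:
`a = {'x': [3, 8], 'y': [4, 2]}` → a = {'x': [3, 8], 'y': [4, 2]}
`b = a.copy()` → b = {'x': [3, 8], 'y': [4, 2]}
`b['z'] = [5, 4]` → b = {'x': [3, 8], 'y': [4, 2], 'z': [5, 4]}
`a['x'].append(895)` → a = {'x': [3, 8, 895], 'y': [4, 2]}; b = {'x': [3, 8, 895], 'y': [4, 2], 'z': [5, 4]}
`print(a)` → prints {'x': [3, 8, 895], 'y': [4, 2]}
`print(b)` → prints {'x': [3, 8, 895], 'y': [4, 2], 'z': [5, 4]}

Answer:
{'x': [3, 8, 895], 'y': [4, 2]}
{'x': [3, 8, 895], 'y': [4, 2], 'z': [5, 4]}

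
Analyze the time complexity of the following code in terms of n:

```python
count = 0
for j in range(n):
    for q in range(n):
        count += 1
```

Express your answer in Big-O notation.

Each loop level contributes: n × n. Multiplying the contributions gives O(n^2).

Answer: O(n^2)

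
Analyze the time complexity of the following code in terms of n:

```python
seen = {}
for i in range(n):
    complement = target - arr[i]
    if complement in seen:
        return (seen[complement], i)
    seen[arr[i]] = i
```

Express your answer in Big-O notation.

This is Two sum with hash map. Time complexity: O(n).

Answer: O(n)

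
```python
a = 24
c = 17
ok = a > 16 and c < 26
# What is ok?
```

Trace:
`a = 24` → a = 24
`c = 17` → c = 17
`ok = a > 16 and c < 26` → ok = True
So ok = True

Answer: True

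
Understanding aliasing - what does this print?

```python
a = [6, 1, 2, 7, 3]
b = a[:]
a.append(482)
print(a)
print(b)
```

Key concept: slice [:] creates copy.
Step by step:
`a = [6, 1, 2, 7, 3]` → a = [6, 1, 2, 7, 3]
`b = a[:]` → b = [6, 1, 2, 7, 3]
`a.append(482)` → a = [6, 1, 2, 7, 3, 482]
`print(a)` → prints [6, 1, 2, 7, 3, 482]
`print(b)` → prints [6, 1, 2, 7, 3]

Answer:
[6, 1, 2, 7, 3, 482]
[6, 1, 2, 7, 3]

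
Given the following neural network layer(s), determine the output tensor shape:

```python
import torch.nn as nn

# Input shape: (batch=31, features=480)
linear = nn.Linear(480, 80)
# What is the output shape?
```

Input: (31, 480) -> Output: (31, 80)

Answer: (31, 80)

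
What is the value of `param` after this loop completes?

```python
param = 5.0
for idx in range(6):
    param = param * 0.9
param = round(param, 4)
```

Exponential decay: 5.0 * 0.9^6
`param` takes the values: 5.0 → 4.5 → 4.05 → 3.645 → 3.2805 → 2.95245 → 2.657205 → 2.6572

Answer: 2.6572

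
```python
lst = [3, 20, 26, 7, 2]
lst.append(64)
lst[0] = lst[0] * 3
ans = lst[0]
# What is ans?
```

Trace:
`lst = [3, 20, 26, 7, 2]` → lst = [3, 20, 26, 7, 2]
`lst.append(64)` → lst = [3, 20, 26, 7, 2, 64]
`lst[0] = lst[0] * 3` → lst = [9, 20, 26, 7, 2, 64]
`ans = lst[0]` → ans = 9
So ans = 9

Answer: 9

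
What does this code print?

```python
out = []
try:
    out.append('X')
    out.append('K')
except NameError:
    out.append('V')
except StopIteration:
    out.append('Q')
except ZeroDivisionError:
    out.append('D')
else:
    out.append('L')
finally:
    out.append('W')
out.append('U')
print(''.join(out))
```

Execution trace: 'X' (try body) → 'K' (try body, no exception) → 'L' (else) → 'W' (finally) → 'U' (after the try/except). Output: XKLWU

Answer: XKLWU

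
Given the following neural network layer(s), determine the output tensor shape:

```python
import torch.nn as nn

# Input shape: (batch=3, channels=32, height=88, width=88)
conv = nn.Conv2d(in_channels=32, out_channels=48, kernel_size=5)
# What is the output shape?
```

Input: (3, 32, 88, 88) -> Output: (3, 48, 84, 84)

Answer: (3, 48, 84, 84)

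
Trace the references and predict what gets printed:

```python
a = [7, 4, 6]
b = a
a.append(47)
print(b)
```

Key concept: basic list aliasing.
Step by step:
`a = [7, 4, 6]` → a = [7, 4, 6]
`b = a` → b = [7, 4, 6] (same object as a)
`a.append(47)` → a = [7, 4, 6, 47] (same object as b); b = [7, 4, 6, 47] (same object as a)
`print(b)` → prints [7, 4, 6, 47]

Answer: [7, 4, 6, 47]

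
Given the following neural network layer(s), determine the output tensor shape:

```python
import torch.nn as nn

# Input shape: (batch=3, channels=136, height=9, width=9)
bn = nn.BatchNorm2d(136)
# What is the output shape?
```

Input: (3, 136, 9, 9) -> Output: (3, 136, 9, 9)

Answer: (3, 136, 9, 9)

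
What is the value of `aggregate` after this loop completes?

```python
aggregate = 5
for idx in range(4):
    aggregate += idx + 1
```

Start at 5, add 1 to 4 = 15
`aggregate` takes the values: 5 → 6 → 8 → 11 → 15

Answer: 15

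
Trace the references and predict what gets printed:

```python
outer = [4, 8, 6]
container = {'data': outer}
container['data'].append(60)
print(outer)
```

Key concept: dict holds reference to list.
Step by step:
`outer = [4, 8, 6]` → outer = [4, 8, 6]
`container = {'data': outer}` → container = {'data': [4, 8, 6]}
`container['data'].append(60)` → outer = [4, 8, 6, 60]; container = {'data': [4, 8, 6, 60]}
`print(outer)` → prints [4, 8, 6, 60]

Answer: [4, 8, 6, 60]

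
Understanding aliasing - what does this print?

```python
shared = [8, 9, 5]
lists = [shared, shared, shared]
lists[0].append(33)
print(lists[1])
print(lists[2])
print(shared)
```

Key concept: list of same reference.
Step by step:
`shared = [8, 9, 5]` → shared = [8, 9, 5]
`lists = [shared, shared, shared]` → lists = [[8, 9, 5], [8, 9, 5], [8, 9, 5]]
`lists[0].append(33)` → shared = [8, 9, 5, 33]; lists = [[8, 9, 5, 33], [8, 9, 5, 33], [8, 9, 5, 33]]
`print(lists[1])` → prints [8, 9, 5, 33]
`print(lists[2])` → prints [8, 9, 5, 33]
`print(shared)` → prints [8, 9, 5, 33]

Answer:
[8, 9, 5, 33]
[8, 9, 5, 33]
[8, 9, 5, 33]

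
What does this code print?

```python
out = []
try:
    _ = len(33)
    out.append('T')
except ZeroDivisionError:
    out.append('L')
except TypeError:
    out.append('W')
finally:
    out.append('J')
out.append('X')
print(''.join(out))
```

Execution trace: 'W' (except TypeError) → 'J' (finally) → 'X' (after the try/except). Output: WJX

Answer: WJX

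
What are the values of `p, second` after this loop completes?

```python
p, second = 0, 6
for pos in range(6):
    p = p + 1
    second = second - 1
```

p goes 0→6, second goes 6→0
`p, second` takes the values: (0, 6) → (1, 6) → (1, 5) → (2, 5) → (2, 4) → (3, 4) → (3, 3) → (4, 3) → (4, 2) → (5, 2) → (5, 1) → (6, 1) → (6, 0)

Answer: 6, 0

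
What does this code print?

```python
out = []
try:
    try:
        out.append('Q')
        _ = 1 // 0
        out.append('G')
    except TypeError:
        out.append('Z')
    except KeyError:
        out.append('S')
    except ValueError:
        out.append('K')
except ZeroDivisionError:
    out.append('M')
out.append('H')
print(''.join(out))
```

Execution trace: 'Q' (try body) → 'M' (outer except ZeroDivisionError) → 'H' (after the try/except). Output: QMH

Answer: QMH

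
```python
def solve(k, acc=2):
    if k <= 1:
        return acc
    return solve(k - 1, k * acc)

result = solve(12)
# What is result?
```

Accumulator trace (n, acc): (12, 2) -> (11, 24) -> (10, 264) -> (9, 2640) -> (8, 23760) -> (7, 190080) -> (6, 1330560) -> (5, 7983360) -> (4, 39916800) -> (3, 159667200) -> (2, 479001600) -> (1, 958003200) -> return 958003200

Answer: 958003200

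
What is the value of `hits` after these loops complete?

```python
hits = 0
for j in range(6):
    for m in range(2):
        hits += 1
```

6 * 2 = 12
`hits` takes the values: 0 → 1 → 2 → 3 → 4 → 5 → 6 → 7 → 8 → 9 → 10 → 11 → 12

Answer: 12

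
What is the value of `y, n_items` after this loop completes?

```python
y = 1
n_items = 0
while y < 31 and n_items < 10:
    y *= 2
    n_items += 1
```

Double until >= 31 or 10 iterations
`y, n_items` takes the values: (1, 0) → (2, 0) → (2, 1) → (4, 1) → (4, 2) → (8, 2) → (8, 3) → (16, 3) → (16, 4) → (32, 4) → (32, 5)

Answer: 32, 5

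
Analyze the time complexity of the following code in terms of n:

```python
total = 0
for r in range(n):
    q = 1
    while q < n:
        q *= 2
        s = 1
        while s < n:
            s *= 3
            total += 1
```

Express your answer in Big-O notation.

Each loop level contributes: n × log n × log n. Multiplying the contributions gives O(n log² n).

Answer: O(n log² n)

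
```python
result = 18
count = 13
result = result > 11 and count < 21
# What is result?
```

Trace:
`result = 18` → result = 18
`count = 13` → count = 13
`result = result > 11 and count < 21` → result = True
So result = True

Answer: True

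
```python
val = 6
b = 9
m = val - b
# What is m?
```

Trace:
`val = 6` → val = 6
`b = 9` → b = 9
`m = val - b` → m = -3
So m = -3

Answer: -3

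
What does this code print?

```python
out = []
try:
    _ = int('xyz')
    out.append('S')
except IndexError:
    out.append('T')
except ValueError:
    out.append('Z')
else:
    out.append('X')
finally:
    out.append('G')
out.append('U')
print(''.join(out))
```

Execution trace: 'Z' (except ValueError) → 'G' (finally) → 'U' (after the try/except). Output: ZGU

Answer: ZGU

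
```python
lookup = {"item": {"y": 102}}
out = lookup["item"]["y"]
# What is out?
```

Trace:
`lookup = {"item": {"y": 102}}` → lookup = {'item': {'y': 102}}
`out = lookup["item"]["y"]` → out = 102
So out = 102

Answer: 102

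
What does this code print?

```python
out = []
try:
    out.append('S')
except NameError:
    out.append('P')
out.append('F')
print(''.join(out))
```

Execution trace: 'S' (try body, no exception) → 'F' (after the try/except). Output: SF

Answer: SF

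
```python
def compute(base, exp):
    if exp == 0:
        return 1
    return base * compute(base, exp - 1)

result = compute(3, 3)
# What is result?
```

compute(3, 3) = 3 * 3 * 3 = 27

Answer: 27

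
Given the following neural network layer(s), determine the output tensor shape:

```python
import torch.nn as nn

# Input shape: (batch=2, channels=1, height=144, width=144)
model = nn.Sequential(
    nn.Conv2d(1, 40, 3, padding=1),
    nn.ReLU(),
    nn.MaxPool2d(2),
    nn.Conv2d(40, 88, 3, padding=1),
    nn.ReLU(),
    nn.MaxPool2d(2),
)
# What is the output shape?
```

Input: (2, 1, 144, 144) -> after first Conv2d: (2, 40, 144, 144) -> after first MaxPool2d: (2, 40, 72, 72) -> after second Conv2d: (2, 88, 72, 72) -> Output: (2, 88, 36, 36)

Answer: (2, 88, 36, 36)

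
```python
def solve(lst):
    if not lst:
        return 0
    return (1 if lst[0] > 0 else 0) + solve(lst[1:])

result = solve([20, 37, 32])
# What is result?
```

Count of positive elements in [20, 37, 32] = 3

Answer: 3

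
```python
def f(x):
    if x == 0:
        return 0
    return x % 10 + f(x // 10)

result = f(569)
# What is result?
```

Sum of digits of 569: 9 + 6 + 5 = 20

Answer: 20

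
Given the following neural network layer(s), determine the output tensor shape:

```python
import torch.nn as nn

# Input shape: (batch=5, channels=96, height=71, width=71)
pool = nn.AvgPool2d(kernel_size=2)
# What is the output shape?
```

Input: (5, 96, 71, 71) -> Output: (5, 96, 35, 35)

Answer: (5, 96, 35, 35)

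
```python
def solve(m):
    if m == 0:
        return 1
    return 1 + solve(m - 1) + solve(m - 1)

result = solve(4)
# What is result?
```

solve(m) = 1 + 2·solve(m-1), solve(0)=1. Closed form: (1+1)·2^4 - 1 = 31.

Answer: 31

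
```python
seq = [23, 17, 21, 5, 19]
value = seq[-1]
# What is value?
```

Trace:
`seq = [23, 17, 21, 5, 19]` → seq = [23, 17, 21, 5, 19]
`value = seq[-1]` → value = 19
So value = 19

Answer: 19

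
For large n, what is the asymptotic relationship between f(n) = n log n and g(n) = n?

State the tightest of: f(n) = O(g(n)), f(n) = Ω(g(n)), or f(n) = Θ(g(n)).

n log n vs n: f(n) = Ω(g(n)) but not O(g(n)) — n log n grows strictly faster than n.

Answer: f(n) = Ω(g(n)) but not O(g(n)) — n log n grows strictly faster than n.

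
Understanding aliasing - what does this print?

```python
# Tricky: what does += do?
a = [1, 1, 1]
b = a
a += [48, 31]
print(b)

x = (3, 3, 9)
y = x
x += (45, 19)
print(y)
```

Key concept: += behavior differs for mutable vs immutable.
Step by step:
`a = [1, 1, 1]` → a = [1, 1, 1]
`b = a` → b = [1, 1, 1] (same object as a)
`a += [48, 31]` → a = [1, 1, 1, 48, 31] (same object as b); b = [1, 1, 1, 48, 31] (same object as a)
`print(b)` → prints [1, 1, 1, 48, 31]
`x = (3, 3, 9)` → x = (3, 3, 9)
`y = x` → y = (3, 3, 9)
`x += (45, 19)` → x = (3, 3, 9, 45, 19)
`print(y)` → prints (3, 3, 9)

Answer:
[1, 1, 1, 48, 31]
(3, 3, 9)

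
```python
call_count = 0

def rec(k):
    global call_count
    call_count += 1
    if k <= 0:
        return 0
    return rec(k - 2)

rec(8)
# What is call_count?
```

Linear recursion stepping by 2: 5 calls from k=8 down to ≤0.

Answer: 5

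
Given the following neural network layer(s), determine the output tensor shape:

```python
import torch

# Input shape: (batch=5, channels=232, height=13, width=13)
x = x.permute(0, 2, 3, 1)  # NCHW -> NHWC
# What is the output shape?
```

Input: (5, 232, 13, 13) -> Output: (5, 13, 13, 232)

Answer: (5, 13, 13, 232)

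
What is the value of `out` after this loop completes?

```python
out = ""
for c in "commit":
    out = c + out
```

Reverse 'commit'
`out` takes the values: "" → "c" → "oc" → "moc" → "mmoc" → "immoc" → "timmoc"

Answer: "timmoc"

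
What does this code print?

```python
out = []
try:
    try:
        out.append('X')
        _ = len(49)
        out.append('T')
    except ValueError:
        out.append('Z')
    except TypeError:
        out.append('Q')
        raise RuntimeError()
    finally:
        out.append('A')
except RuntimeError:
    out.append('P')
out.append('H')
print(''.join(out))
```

Execution trace: 'X' (inner try body) → 'Q' (inner except TypeError) → 'A' (inner finally) → 'P' (outer except RuntimeError) → 'H' (after the try/except). Output: XQAPH

Answer: XQAPH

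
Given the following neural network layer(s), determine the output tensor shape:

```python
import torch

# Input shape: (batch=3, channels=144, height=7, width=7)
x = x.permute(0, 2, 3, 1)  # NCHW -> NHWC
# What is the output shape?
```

Input: (3, 144, 7, 7) -> Output: (3, 7, 7, 144)

Answer: (3, 7, 7, 144)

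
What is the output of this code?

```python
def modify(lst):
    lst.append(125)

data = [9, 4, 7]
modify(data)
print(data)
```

Key concept: function modifies passed list.
Step by step:
`data = [9, 4, 7]` → data = [9, 4, 7]
`modify(data)` → data = [9, 4, 7, 125]
`print(data)` → prints [9, 4, 7, 125]

Answer: [9, 4, 7, 125]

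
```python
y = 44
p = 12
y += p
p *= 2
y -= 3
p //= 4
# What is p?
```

Trace:
`y = 44` → y = 44
`p = 12` → p = 12
`y += p` → y = 56
`p *= 2` → p = 24
`y -= 3` → y = 53
`p //= 4` → p = 6
So p = 6

Answer: 6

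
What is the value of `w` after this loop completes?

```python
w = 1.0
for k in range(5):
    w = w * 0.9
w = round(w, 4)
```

Exponential decay: 1.0 * 0.9^5
`w` takes the values: 1.0 → 0.9 → 0.81 → 0.729 → 0.6561 → 0.59049 → 0.5905

Answer: 0.5905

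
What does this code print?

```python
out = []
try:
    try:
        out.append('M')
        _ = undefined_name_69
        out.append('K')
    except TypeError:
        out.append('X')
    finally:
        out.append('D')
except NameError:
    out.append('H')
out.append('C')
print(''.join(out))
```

Execution trace: 'M' (inner try body) → 'D' (inner finally) → 'H' (outer except NameError) → 'C' (after the try/except). Output: MDHC

Answer: MDHC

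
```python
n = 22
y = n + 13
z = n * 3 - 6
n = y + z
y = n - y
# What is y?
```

Trace:
`n = 22` → n = 22
`y = n + 13` → y = 35
`z = n * 3 - 6` → z = 60
`n = y + z` → n = 95
`y = n - y` → y = 60
So y = 60

Answer: 60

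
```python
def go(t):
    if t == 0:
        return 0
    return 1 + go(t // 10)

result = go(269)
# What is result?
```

Count of digits of 269: 3

Answer: 3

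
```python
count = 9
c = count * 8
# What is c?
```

Trace:
`count = 9` → count = 9
`c = count * 8` → c = 72
So c = 72

Answer: 72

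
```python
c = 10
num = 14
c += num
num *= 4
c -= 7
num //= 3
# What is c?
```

Trace:
`c = 10` → c = 10
`num = 14` → num = 14
`c += num` → c = 24
`num *= 4` → num = 56
`c -= 7` → c = 17
`num //= 3` → num = 18
So c = 17

Answer: 17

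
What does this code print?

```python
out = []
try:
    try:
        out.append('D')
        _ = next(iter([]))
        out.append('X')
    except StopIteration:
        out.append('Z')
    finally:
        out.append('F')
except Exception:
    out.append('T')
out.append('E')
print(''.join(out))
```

Execution trace: 'D' (inner try body) → 'Z' (inner except StopIteration) → 'F' (inner finally) → 'E' (after the try/except). Output: DZFE

Answer: DZFE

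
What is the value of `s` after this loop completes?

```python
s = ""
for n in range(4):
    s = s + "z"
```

Repeat 'z' 4 times
`s` takes the values: "" → "z" → "zz" → "zzz" → "zzzz"

Answer: "zzzz"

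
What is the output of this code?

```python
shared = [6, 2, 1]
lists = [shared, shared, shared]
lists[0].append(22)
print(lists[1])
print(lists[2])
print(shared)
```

Key concept: list of same reference.
Step by step:
`shared = [6, 2, 1]` → shared = [6, 2, 1]
`lists = [shared, shared, shared]` → lists = [[6, 2, 1], [6, 2, 1], [6, 2, 1]]
`lists[0].append(22)` → shared = [6, 2, 1, 22]; lists = [[6, 2, 1, 22], [6, 2, 1, 22], [6, 2, 1, 22]]
`print(lists[1])` → prints [6, 2, 1, 22]
`print(lists[2])` → prints [6, 2, 1, 22]
`print(shared)` → prints [6, 2, 1, 22]

Answer:
[6, 2, 1, 22]
[6, 2, 1, 22]
[6, 2, 1, 22]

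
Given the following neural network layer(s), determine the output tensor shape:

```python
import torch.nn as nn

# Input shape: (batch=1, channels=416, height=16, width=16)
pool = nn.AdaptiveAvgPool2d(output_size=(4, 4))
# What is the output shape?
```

Input: (1, 416, 16, 16) -> Output: (1, 416, 4, 4)

Answer: (1, 416, 4, 4)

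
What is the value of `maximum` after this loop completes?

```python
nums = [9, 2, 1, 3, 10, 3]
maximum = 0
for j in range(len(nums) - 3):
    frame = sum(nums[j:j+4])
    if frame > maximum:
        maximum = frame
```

Max sum of 4-element window in [9, 2, 1, 3, 10, 3]
`maximum` takes the values: 0 → 15 → 16 → 17

Answer: 17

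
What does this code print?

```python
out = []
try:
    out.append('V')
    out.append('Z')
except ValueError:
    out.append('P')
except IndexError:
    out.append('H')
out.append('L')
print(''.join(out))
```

Execution trace: 'V' (try body) → 'Z' (try body, no exception) → 'L' (after the try/except). Output: VZL

Answer: VZL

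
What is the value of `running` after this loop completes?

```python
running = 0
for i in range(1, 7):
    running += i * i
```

Sum of squares 1² to 6² = 91
`running` takes the values: 0 → 1 → 5 → 14 → 30 → 55 → 91

Answer: 91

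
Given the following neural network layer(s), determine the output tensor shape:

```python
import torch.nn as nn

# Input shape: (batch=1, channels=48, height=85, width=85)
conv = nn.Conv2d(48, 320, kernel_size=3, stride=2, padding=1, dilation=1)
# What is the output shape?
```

Input: (1, 48, 85, 85) -> Output: (1, 320, 43, 43)

Answer: (1, 320, 43, 43)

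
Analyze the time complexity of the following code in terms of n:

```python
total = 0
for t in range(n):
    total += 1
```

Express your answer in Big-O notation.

Each loop level contributes: n. Multiplying the contributions gives O(n).

Answer: O(n)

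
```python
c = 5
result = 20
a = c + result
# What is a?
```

Trace:
`c = 5` → c = 5
`result = 20` → result = 20
`a = c + result` → a = 25
So a = 25

Answer: 25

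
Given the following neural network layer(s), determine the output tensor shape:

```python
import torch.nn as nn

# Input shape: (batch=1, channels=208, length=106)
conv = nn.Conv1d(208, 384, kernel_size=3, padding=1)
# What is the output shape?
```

Input: (1, 208, 106) -> Output: (1, 384, 106)

Answer: (1, 384, 106)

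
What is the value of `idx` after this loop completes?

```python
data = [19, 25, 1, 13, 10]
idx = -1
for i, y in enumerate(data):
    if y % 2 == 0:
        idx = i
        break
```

First even number index in [19, 25, 1, 13, 10]
`idx` takes the values: -1 → 4

Answer: 4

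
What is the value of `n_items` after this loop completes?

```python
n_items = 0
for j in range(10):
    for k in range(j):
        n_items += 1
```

Triangle number: 0+1+2+...+9
`n_items` takes the values: 0 → 1 → 2 → 3 → 4 → 5 → 6 → 7 → 8 → 9 → 10 → 11 → 12 → 13 → 14 → 15 → 16 → 17 → 18 → 19 → 20 → 21 → 22 → 23 → 24 → 25 → 26 → 27 → 28 → 29 → … → 41 → 42 → 43 → 44 → 45

Answer: 45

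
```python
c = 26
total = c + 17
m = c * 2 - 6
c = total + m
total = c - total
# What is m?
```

Trace:
`c = 26` → c = 26
`total = c + 17` → total = 43
`m = c * 2 - 6` → m = 46
`c = total + m` → c = 89
`total = c - total` → total = 46
So m = 46

Answer: 46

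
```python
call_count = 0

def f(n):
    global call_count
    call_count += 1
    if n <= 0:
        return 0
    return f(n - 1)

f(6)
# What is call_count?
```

Linear recursion stepping by 1: 7 calls from n=6 down to ≤0.

Answer: 7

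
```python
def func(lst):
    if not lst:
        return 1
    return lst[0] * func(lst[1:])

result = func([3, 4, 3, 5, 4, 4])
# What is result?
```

Product over [3, 4, 3, 5, 4, 4] = 3 * 4 * 3 * 5 * 4 * 4 = 2880

Answer: 2880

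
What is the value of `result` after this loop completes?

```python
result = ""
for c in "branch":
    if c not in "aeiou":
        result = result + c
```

Remove vowels from 'branch'
`result` takes the values: "" → "b" → "br" → "brn" → "brnc" → "brnch"

Answer: "brnch"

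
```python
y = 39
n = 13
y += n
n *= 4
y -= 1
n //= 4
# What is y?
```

Trace:
`y = 39` → y = 39
`n = 13` → n = 13
`y += n` → y = 52
`n *= 4` → n = 52
`y -= 1` → y = 51
`n //= 4` → n = 13
So y = 51

Answer: 51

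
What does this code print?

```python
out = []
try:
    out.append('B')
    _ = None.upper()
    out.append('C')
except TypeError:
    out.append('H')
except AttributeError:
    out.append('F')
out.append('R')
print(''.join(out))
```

Execution trace: 'B' (try body) → 'F' (except AttributeError) → 'R' (after the try/except). Output: BFR

Answer: BFR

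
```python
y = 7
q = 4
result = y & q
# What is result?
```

Trace:
`y = 7` → y = 7
`q = 4` → q = 4
`result = y & q` → result = 4
So result = 4

Answer: 4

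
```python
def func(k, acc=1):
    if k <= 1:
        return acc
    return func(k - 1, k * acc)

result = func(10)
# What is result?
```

Accumulator trace (n, acc): (10, 1) -> (9, 10) -> (8, 90) -> (7, 720) -> (6, 5040) -> (5, 30240) -> (4, 151200) -> (3, 604800) -> (2, 1814400) -> (1, 3628800) -> return 3628800

Answer: 3628800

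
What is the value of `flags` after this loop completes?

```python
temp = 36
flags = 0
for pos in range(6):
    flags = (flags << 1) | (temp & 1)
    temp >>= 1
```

Reverse lowest 6 bits of 36
`flags` takes the values: 0 → 1 → 2 → 4 → 9

Answer: 9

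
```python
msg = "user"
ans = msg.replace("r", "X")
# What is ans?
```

Trace:
`msg = "user"` → msg = 'user'
`ans = msg.replace("r", "X")` → ans = 'useX'
So ans = 'useX'

Answer: 'useX'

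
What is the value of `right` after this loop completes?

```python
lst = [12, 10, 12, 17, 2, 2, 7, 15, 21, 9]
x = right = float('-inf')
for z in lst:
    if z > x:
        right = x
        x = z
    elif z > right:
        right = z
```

Second largest (with repeats) in [12, 10, 12, 17, 2, 2, 7, 15, 21, 9]
`right` takes the values: -inf → 10 → 12 → 15 → 17

Answer: 17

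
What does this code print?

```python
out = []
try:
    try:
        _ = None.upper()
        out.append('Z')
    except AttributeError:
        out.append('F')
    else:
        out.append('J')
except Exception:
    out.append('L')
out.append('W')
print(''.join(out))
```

Execution trace: 'F' (inner except AttributeError) → 'W' (after the try/except). Output: FW

Answer: FW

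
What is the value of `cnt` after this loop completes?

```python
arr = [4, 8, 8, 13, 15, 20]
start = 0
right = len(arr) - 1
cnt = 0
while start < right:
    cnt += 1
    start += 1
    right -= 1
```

Iterations until pointers meet (list length 6)
`cnt` takes the values: 0 → 1 → 2 → 3

Answer: 3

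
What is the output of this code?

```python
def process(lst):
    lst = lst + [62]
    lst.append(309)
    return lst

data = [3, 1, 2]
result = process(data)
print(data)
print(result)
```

Key concept: rebinding parameter vs mutation.
Step by step:
`data = [3, 1, 2]` → data = [3, 1, 2]
`result = process(data)` → result = [3, 1, 2, 62, 309]
`print(data)` → prints [3, 1, 2]
`print(result)` → prints [3, 1, 2, 62, 309]

Answer:
[3, 1, 2]
[3, 1, 2, 62, 309]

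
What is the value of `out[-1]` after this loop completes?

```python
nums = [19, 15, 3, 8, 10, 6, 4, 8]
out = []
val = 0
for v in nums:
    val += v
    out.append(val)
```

Cumulative sum ends at 73
`out` takes the values: [] → [19] → [19, 34] → [19, 34, 37] → [19, 34, 37, 45] → [19, 34, 37, 45, 55] → [19, 34, 37, 45, 55, 61] → [19, 34, 37, 45, 55, 61, 65] → [19, 34, 37, 45, 55, 61, 65, 73]
So `out[-1]` = 73

Answer: 73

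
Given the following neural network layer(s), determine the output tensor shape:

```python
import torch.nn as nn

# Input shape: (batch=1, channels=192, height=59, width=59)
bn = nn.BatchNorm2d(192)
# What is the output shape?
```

Input: (1, 192, 59, 59) -> Output: (1, 192, 59, 59)

Answer: (1, 192, 59, 59)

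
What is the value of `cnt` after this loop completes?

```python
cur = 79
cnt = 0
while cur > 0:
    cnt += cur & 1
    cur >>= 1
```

Count set bits in 79 (binary: 0b1001111)
`cnt` takes the values: 0 → 1 → 2 → 3 → 4 → 5

Answer: 5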